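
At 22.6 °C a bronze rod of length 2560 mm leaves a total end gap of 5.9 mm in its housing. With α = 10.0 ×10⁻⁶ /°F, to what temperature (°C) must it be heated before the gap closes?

α = 10.0×10⁻⁶/°F × 9/5 = 18.0×10⁻⁶/K.
α·L₀·ΔT = 5.9 mm ⇒ ΔT = 5.9 / (18.0×10⁻⁶ × 2560.0) = 128.0 K.
T = 22.6 + 128.0 = 150.6 °C.

151 °C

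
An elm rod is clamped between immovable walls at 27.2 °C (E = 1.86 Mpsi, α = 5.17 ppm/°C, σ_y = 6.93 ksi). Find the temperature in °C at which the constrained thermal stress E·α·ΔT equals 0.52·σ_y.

402 °C

E = 1.86 Mpsi = 12.82 GPa.
σ_y = 6.93 ksi = 47.78 MPa.
E·α·ΔT = 24.85 MPa ⇒ ΔT = 24.85 / (12.82×10³ × 5.17×10⁻⁶) = 374.7 K.
T = 27.2 + 374.7 = 401.9 °C.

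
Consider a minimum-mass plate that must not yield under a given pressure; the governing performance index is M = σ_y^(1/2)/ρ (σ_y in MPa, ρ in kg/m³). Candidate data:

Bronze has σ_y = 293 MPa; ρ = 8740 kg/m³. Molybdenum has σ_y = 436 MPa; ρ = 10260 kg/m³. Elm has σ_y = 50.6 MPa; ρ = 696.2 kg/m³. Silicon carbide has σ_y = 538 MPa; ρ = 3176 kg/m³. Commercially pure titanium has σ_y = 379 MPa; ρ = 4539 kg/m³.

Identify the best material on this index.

Evaluate M for each candidate:
  elm: M = 10.2×10⁻³
  silicon carbide: M = 7.30×10⁻³
  commercially pure titanium: M = 4.29×10⁻³
  molybdenum: M = 2.04×10⁻³
  bronze: M = 1.96×10⁻³
Highest index: elm.

elm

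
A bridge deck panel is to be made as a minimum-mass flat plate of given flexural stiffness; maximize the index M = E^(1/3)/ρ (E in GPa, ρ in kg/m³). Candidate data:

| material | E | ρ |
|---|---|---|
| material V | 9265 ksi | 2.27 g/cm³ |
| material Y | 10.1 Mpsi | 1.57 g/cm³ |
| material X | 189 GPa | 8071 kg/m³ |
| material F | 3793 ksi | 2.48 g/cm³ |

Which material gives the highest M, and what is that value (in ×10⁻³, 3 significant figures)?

material Y, M = 2.62×10⁻³

Normalizing units and computing the index:
  material V: E = 63.88 GPa, ρ = 2270 kg/m³
  material Y: E = 69.64 GPa, ρ = 1570 kg/m³
  material X: E = 189.0 GPa, ρ = 8071 kg/m³
  material F: E = 26.15 GPa, ρ = 2480 kg/m³
  material Y: M = 2.62×10⁻³
  material V: M = 1.76×10⁻³
  material F: M = 1.20×10⁻³
  material X: M = 0.711×10⁻³
The maximum is for material Y.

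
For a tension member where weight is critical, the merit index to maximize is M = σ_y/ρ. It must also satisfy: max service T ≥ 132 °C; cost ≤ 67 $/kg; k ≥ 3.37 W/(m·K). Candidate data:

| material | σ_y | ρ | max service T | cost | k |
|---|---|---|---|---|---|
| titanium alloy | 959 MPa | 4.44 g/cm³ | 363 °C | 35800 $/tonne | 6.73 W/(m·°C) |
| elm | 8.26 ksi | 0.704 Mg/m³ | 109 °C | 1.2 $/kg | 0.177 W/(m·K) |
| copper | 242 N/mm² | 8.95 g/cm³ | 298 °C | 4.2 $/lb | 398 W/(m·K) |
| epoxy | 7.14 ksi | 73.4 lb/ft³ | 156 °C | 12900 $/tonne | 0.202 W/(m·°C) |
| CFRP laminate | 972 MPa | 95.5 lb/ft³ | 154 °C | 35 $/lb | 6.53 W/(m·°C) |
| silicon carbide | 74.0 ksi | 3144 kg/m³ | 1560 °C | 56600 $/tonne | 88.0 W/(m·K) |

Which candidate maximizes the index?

Screen on constraints: max service T ≥ 132 °C; cost ≤ 67 $/kg; k ≥ 3.37 W/(m·K). Survivors: titanium alloy, copper, silicon carbide.
Convert each candidate to consistent units, then evaluate M:
  titanium alloy: σ_y = 959.0 MPa, ρ = 4440 kg/m³
  copper: σ_y = 242.0 MPa, ρ = 8950 kg/m³
  silicon carbide: σ_y = 510.2 MPa, ρ = 3144 kg/m³
  titanium alloy: M = 216 kN·m/kg
  silicon carbide: M = 162 kN·m/kg
  copper: M = 27.0 kN·m/kg
Highest index: titanium alloy.

titanium alloy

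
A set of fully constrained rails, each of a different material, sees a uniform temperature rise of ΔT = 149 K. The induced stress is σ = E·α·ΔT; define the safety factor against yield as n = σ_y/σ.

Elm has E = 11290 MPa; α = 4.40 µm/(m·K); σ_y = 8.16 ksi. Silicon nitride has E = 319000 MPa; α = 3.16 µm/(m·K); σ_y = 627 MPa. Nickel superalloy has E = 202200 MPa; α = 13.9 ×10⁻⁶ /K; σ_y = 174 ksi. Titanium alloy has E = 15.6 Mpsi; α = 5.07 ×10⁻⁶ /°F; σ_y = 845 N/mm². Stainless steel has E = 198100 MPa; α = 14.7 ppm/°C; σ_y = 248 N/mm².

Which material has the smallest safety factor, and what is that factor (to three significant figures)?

In consistent units (E in GPa, α in ×10⁻⁶/K, σ_y in MPa):
  elm: E = 11.29, α = 4.40, σ_y = 56.26 → σ = 7.40 MPa, n = 7.60
  silicon nitride: E = 319.0, α = 3.16, σ_y = 627.0 → σ = 150 MPa, n = 4.17
  nickel superalloy: E = 202.2, α = 13.9, σ_y = 1200 → σ = 419 MPa, n = 2.86
  titanium alloy: E = 107.6, α = 9.13, σ_y = 845.0 → σ = 146 MPa, n = 5.78
  stainless steel: E = 198.1, α = 14.7, σ_y = 248.0 → σ = 434 MPa, n = 0.572
The minimum is stainless steel at n = 0.572.

stainless steel, n = 0.572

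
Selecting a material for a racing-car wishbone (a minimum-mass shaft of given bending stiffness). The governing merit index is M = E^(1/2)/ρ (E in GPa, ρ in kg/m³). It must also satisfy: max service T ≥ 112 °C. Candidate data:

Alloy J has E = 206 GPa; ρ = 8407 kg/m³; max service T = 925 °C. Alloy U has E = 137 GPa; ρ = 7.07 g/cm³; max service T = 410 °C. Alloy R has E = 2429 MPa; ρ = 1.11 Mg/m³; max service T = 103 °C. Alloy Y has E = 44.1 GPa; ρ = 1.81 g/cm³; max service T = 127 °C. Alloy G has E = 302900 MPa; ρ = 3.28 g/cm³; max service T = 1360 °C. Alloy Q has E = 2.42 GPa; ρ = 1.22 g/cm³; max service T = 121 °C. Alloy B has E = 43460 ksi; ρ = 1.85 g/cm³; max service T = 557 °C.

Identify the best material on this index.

alloy B

Screen on constraints: max service T ≥ 112 °C. Survivors: alloy J, alloy U, alloy Y, alloy G, alloy Q, alloy B.
Putting every candidate on a common basis:
  alloy J: E = 206.0 GPa, ρ = 8407 kg/m³
  alloy U: E = 137.0 GPa, ρ = 7070 kg/m³
  alloy Y: E = 44.10 GPa, ρ = 1810 kg/m³
  alloy G: E = 302.9 GPa, ρ = 3280 kg/m³
  alloy Q: E = 2.420 GPa, ρ = 1220 kg/m³
  alloy B: E = 299.6 GPa, ρ = 1850 kg/m³
  alloy B: M = 9.36×10⁻³
  alloy G: M = 5.31×10⁻³
  alloy Y: M = 3.67×10⁻³
  alloy J: M = 1.71×10⁻³
  alloy U: M = 1.66×10⁻³
  alloy Q: M = 1.28×10⁻³
Alloy B has the largest M.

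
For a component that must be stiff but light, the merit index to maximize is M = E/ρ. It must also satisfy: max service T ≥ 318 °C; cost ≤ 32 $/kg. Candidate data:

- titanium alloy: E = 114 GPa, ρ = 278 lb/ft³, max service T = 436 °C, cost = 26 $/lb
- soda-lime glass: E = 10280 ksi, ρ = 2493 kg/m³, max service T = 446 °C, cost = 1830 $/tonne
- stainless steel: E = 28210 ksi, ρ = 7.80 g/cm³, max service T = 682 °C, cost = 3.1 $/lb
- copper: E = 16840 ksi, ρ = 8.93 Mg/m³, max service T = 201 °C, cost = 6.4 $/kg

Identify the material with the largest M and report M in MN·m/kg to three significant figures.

soda-lime glass, M = 28.4 MN·m/kg

Screen on constraints: max service T ≥ 318 °C; cost ≤ 32 $/kg. Survivors: soda-lime glass, stainless steel.
Convert each candidate to consistent units, then evaluate M:
  soda-lime glass: E = 70.88 GPa, ρ = 2493 kg/m³
  stainless steel: E = 194.5 GPa, ρ = 7800 kg/m³
  soda-lime glass: M = 28.4 MN·m/kg
  stainless steel: M = 24.9 MN·m/kg
Soda-lime glass has the largest M.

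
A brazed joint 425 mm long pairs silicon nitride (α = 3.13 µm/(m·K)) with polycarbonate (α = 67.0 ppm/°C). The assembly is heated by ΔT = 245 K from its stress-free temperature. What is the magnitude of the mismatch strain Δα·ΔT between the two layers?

Δα = |3.13 − 67.0|×10⁻⁶/K = 63.9×10⁻⁶/K.
Mismatch strain = Δα·ΔT = 63.9×10⁻⁶ × 245.0 = 0.0156.

0.0156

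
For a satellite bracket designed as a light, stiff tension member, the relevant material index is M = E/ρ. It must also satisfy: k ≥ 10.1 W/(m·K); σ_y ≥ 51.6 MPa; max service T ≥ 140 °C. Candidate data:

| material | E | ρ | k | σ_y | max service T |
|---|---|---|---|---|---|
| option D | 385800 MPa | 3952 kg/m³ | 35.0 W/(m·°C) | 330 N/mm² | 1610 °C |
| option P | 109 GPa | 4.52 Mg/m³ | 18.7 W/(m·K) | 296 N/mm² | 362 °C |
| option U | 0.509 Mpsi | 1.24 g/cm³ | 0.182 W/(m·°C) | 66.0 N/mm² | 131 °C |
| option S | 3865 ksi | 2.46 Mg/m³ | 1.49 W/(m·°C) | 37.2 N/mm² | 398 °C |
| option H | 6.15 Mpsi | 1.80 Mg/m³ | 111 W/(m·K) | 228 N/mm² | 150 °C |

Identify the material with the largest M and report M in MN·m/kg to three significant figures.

option D, M = 97.6 MN·m/kg

Screen on constraints: k ≥ 10.1 W/(m·K); σ_y ≥ 51.6 MPa; max service T ≥ 140 °C. Survivors: option D, option P, option H.
After converting to SI:
  option D: E = 385.8 GPa, ρ = 3952 kg/m³
  option P: E = 109.0 GPa, ρ = 4520 kg/m³
  option H: E = 42.40 GPa, ρ = 1800 kg/m³
  option D: M = 97.6 MN·m/kg
  option P: M = 24.1 MN·m/kg
  option H: M = 23.6 MN·m/kg
Option D has the largest M.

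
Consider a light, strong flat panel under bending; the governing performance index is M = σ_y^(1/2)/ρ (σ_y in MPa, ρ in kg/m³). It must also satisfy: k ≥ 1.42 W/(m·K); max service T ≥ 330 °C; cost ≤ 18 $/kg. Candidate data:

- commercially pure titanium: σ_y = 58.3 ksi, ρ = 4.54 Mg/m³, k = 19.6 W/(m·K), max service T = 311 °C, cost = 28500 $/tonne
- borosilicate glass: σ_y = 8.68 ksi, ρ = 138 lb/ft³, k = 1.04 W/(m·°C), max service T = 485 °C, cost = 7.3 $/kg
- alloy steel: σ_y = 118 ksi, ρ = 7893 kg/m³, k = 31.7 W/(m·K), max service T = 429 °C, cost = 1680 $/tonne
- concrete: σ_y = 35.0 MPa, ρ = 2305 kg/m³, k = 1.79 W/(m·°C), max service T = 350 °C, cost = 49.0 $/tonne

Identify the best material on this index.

Screen on constraints: k ≥ 1.42 W/(m·K); max service T ≥ 330 °C; cost ≤ 18 $/kg. Survivors: alloy steel, concrete.
Convert each candidate to consistent units, then evaluate M:
  alloy steel: σ_y = 813.6 MPa, ρ = 7893 kg/m³
  concrete: σ_y = 35.00 MPa, ρ = 2305 kg/m³
  alloy steel: M = 3.61×10⁻³
  concrete: M = 2.57×10⁻³
Alloy steel ranks first.

alloy steel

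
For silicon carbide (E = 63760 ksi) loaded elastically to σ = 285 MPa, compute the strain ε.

6.48×10⁻⁴

E = 63760 ksi = 439.6 GPa = 439600 MPa.
ε = σ/E = 285 / 439600 = 6.48×10⁻⁴.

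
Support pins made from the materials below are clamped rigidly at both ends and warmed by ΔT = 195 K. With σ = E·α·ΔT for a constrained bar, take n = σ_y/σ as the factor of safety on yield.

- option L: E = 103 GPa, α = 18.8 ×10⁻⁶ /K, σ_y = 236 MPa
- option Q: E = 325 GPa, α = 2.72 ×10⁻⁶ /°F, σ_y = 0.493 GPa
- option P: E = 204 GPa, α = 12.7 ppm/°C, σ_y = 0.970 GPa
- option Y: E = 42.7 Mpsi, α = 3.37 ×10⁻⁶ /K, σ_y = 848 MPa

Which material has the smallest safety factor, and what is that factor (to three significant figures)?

With everything in SI (GPa, ×10⁻⁶/K, MPa):
  option L: E = 103.0, α = 18.8, σ_y = 236.0 → σ = 378 MPa, n = 0.625
  option Q: E = 325.0, α = 4.90, σ_y = 493.0 → σ = 310 MPa, n = 1.59
  option P: E = 204.0, α = 12.7, σ_y = 970.0 → σ = 505 MPa, n = 1.92
  option Y: E = 294.4, α = 3.37, σ_y = 848.0 → σ = 193 MPa, n = 4.38
The minimum is option L at n = 0.625.

option L, n = 0.625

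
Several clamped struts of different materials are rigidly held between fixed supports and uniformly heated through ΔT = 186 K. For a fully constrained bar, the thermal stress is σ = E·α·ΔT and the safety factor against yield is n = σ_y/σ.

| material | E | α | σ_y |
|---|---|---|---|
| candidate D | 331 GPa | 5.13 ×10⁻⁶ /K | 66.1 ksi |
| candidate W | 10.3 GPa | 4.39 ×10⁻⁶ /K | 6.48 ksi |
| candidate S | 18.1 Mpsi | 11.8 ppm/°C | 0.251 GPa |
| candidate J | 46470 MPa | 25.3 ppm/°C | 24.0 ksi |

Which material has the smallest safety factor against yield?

candidate J

Per material, after unit conversion:
  candidate D: E = 331.0, α = 5.13, σ_y = 455.7 → σ = 316 MPa, n = 1.44
  candidate W: E = 10.30, α = 4.39, σ_y = 44.68 → σ = 8.41 MPa, n = 5.31
  candidate S: E = 124.8, α = 11.8, σ_y = 251.0 → σ = 274 MPa, n = 0.916
  candidate J: E = 46.47, α = 25.3, σ_y = 165.5 → σ = 219 MPa, n = 0.757
Candidate J has the lowest safety factor, n = 0.757.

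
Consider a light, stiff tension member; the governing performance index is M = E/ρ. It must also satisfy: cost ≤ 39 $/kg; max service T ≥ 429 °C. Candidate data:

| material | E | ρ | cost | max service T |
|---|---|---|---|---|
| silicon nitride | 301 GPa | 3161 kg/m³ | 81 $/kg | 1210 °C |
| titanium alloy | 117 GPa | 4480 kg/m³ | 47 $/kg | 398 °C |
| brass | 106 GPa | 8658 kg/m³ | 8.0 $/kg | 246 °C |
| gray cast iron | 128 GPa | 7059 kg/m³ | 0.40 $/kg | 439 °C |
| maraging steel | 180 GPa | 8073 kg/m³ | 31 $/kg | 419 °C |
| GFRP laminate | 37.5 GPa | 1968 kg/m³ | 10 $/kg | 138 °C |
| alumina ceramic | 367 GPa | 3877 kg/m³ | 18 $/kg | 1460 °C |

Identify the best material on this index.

alumina ceramic

Screen on constraints: cost ≤ 39 $/kg; max service T ≥ 429 °C. Survivors: gray cast iron, alumina ceramic.
Computing M directly (units already consistent):
  alumina ceramic: M = 94.7 MN·m/kg
  gray cast iron: M = 18.1 MN·m/kg
The maximum is for alumina ceramic.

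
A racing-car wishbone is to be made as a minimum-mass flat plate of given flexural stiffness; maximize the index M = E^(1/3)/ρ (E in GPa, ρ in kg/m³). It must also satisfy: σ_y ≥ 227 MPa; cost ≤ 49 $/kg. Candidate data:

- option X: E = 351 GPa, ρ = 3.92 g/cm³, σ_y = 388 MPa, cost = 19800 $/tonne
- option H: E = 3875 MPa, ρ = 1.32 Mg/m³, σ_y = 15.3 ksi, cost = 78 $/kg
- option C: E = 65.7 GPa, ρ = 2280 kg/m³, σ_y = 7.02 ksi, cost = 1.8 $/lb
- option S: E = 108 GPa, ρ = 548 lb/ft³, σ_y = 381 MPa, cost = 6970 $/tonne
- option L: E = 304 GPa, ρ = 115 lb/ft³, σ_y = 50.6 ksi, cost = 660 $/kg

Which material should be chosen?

Screen on constraints: σ_y ≥ 227 MPa; cost ≤ 49 $/kg. Survivors: option X, option S.
Putting every candidate on a common basis:
  option X: E = 351.0 GPa, ρ = 3920 kg/m³
  option S: E = 108.0 GPa, ρ = 8778 kg/m³
  option X: M = 1.80×10⁻³
  option S: M = 0.543×10⁻³
The maximum is for option X.

option X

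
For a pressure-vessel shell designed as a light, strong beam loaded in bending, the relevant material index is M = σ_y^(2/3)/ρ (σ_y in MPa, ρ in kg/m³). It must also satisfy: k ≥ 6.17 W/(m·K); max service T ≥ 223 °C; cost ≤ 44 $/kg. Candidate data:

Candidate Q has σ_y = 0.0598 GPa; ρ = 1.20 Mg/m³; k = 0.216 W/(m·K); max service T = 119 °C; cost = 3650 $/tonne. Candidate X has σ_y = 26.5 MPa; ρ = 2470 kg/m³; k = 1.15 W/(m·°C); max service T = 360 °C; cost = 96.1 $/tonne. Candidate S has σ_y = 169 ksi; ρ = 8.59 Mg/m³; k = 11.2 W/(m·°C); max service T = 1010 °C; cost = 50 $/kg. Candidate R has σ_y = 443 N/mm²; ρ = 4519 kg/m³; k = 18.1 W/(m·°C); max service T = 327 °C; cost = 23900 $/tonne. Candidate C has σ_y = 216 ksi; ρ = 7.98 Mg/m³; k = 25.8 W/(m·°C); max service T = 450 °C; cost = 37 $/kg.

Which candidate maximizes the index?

Screen on constraints: k ≥ 6.17 W/(m·K); max service T ≥ 223 °C; cost ≤ 44 $/kg. Survivors: candidate R, candidate C.
Putting every candidate on a common basis:
  candidate R: σ_y = 443.0 MPa, ρ = 4519 kg/m³
  candidate C: σ_y = 1489 MPa, ρ = 7980 kg/m³
  candidate C: M = 16.3×10⁻³
  candidate R: M = 12.9×10⁻³
Highest index: candidate C.

candidate C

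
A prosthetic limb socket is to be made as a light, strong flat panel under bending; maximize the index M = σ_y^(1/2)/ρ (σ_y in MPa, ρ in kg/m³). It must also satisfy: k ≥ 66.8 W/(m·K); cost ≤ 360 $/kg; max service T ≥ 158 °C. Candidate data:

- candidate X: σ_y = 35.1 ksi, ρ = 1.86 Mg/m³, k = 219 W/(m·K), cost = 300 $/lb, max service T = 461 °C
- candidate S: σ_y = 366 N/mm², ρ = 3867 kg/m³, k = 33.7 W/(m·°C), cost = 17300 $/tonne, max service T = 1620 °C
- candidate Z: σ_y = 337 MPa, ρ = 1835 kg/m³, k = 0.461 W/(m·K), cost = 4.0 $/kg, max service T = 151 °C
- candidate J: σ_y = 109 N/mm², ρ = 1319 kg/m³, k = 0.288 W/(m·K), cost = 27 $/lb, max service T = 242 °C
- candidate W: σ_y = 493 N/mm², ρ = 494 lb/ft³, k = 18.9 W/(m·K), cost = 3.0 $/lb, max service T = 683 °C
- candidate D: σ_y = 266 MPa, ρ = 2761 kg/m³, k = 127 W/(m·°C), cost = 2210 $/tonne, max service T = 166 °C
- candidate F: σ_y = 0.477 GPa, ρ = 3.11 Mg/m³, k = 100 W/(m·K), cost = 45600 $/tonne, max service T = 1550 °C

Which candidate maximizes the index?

Screen on constraints: k ≥ 66.8 W/(m·K); cost ≤ 360 $/kg; max service T ≥ 158 °C. Survivors: candidate D, candidate F.
Putting every candidate on a common basis:
  candidate D: σ_y = 266.0 MPa, ρ = 2761 kg/m³
  candidate F: σ_y = 477.0 MPa, ρ = 3110 kg/m³
  candidate F: M = 7.02×10⁻³
  candidate D: M = 5.91×10⁻³
The maximum is for candidate F.

candidate F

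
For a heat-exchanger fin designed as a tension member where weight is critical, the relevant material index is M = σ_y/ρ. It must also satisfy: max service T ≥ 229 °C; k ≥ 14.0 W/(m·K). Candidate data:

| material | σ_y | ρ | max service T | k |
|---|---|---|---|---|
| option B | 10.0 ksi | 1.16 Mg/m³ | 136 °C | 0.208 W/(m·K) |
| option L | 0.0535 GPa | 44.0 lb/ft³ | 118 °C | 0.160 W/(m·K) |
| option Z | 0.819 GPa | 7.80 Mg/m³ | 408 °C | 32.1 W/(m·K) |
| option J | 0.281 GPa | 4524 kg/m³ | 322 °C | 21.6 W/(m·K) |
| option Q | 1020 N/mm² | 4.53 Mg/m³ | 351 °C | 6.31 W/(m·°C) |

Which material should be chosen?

option Z

Screen on constraints: max service T ≥ 229 °C; k ≥ 14.0 W/(m·K). Survivors: option Z, option J.
In SI units:
  option Z: σ_y = 819.0 MPa, ρ = 7800 kg/m³
  option J: σ_y = 281.0 MPa, ρ = 4524 kg/m³
  option Z: M = 105 kN·m/kg
  option J: M = 62.1 kN·m/kg
Option Z ranks first.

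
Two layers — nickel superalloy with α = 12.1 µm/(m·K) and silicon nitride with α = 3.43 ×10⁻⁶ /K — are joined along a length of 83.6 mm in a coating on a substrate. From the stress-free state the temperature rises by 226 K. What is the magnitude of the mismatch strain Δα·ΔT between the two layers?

1.96×10⁻³

Δα = |12.1 − 3.43|×10⁻⁶/K = 8.67×10⁻⁶/K.
Mismatch strain = Δα·ΔT = 8.67×10⁻⁶ × 226.0 = 1.96×10⁻³.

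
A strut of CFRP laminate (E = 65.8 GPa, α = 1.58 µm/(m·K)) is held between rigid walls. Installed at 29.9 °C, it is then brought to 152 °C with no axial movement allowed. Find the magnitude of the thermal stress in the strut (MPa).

ΔT = 122.1 K. Constrained thermal stress σ = E·α·ΔT = 65.80×10³ MPa × 1.58×10⁻⁶ × 122.1 = 12.7 MPa (compressive).

12.7 MPa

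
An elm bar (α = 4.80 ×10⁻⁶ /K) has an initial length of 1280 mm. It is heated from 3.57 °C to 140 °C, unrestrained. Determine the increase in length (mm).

ΔT = 140 − 3.57 = 136.4 K.
ΔL = α·L₀·ΔT = 4.80×10⁻⁶ × 1280 mm × 136.4 K = 0.838 mm.

0.838 mm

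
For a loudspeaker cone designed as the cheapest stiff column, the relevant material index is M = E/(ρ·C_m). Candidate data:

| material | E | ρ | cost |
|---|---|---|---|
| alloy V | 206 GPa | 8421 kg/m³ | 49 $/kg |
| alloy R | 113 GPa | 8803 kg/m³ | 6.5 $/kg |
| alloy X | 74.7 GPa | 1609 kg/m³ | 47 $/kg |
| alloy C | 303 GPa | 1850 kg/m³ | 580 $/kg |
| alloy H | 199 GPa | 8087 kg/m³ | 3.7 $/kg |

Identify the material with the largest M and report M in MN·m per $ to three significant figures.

alloy H, M = 6.65 MN·m per $

Computing M directly (units already consistent):
  alloy H: M = 6.65 MN·m per $
  alloy R: M = 1.97 MN·m per $
  alloy X: M = 0.988 MN·m per $
  alloy V: M = 0.499 MN·m per $
  alloy C: M = 0.282 MN·m per $
Highest index: alloy H.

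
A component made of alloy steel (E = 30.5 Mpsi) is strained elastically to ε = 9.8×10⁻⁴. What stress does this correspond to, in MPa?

E = 30.5 Mpsi = 210.3 GPa.
σ = E·ε = 210300 MPa × 9.8×10⁻⁴ = 206 MPa.

206 MPa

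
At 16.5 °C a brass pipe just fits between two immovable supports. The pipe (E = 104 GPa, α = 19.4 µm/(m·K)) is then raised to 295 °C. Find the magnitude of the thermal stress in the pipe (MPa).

ΔT = 278.5 K. Constrained thermal stress σ = E·α·ΔT = 104.0×10³ MPa × 19.4×10⁻⁶ × 278.5 = 562 MPa (compressive).

562 MPa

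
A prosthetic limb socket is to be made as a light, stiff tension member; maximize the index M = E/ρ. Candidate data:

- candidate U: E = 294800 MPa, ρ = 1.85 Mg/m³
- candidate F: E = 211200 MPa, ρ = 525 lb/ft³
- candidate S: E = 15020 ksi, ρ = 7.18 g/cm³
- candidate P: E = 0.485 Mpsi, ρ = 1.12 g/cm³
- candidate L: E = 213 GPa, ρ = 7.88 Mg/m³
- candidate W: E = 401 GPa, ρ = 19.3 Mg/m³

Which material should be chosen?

candidate U

In SI units:
  candidate U: E = 294.8 GPa, ρ = 1850 kg/m³
  candidate F: E = 211.2 GPa, ρ = 8410 kg/m³
  candidate S: E = 103.6 GPa, ρ = 7180 kg/m³
  candidate P: E = 3.344 GPa, ρ = 1120 kg/m³
  candidate L: E = 213.0 GPa, ρ = 7880 kg/m³
  candidate W: E = 401.0 GPa, ρ = 19300 kg/m³
  candidate U: M = 159 MN·m/kg
  candidate L: M = 27.0 MN·m/kg
  candidate F: M = 25.1 MN·m/kg
  candidate W: M = 20.8 MN·m/kg
  candidate S: M = 14.4 MN·m/kg
  candidate P: M = 2.99 MN·m/kg
Highest index: candidate U.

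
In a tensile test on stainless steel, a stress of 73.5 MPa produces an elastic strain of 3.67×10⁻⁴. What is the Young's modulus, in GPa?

E = σ/ε = 73.5 MPa / 3.67×10⁻⁴ = 200300 MPa = 200 GPa.

200 GPa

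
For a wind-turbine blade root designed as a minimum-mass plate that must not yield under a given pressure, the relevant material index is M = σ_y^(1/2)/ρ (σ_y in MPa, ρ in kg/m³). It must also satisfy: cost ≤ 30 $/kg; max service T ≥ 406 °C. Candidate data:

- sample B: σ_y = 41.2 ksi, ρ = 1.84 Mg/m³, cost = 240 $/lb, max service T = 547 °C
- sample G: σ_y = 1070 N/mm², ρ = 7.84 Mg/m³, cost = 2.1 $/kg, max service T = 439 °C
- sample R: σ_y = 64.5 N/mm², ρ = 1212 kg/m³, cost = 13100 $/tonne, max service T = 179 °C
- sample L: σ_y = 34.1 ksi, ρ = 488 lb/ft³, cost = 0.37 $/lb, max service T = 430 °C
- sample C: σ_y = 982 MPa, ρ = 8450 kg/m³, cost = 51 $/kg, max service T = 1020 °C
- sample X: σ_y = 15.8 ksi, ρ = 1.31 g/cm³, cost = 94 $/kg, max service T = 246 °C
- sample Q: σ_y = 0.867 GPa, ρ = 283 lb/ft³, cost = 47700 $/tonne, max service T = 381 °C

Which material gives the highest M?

Screen on constraints: cost ≤ 30 $/kg; max service T ≥ 406 °C. Survivors: sample G, sample L.
Convert each candidate to consistent units, then evaluate M:
  sample G: σ_y = 1070 MPa, ρ = 7840 kg/m³
  sample L: σ_y = 235.1 MPa, ρ = 7817 kg/m³
  sample G: M = 4.17×10⁻³
  sample L: M = 1.96×10⁻³
The maximum is for sample G.

sample G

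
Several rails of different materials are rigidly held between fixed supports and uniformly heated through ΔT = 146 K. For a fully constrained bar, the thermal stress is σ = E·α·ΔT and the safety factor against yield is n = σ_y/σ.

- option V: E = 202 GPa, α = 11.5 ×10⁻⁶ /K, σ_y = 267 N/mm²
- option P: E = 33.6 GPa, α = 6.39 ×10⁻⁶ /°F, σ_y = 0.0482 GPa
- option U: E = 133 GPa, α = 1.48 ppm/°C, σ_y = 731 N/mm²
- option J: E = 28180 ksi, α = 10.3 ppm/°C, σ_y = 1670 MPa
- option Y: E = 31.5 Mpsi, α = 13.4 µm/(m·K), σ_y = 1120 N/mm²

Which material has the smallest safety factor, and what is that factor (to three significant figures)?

option V, n = 0.787

With everything in SI (GPa, ×10⁻⁶/K, MPa):
  option V: E = 202.0, α = 11.5, σ_y = 267.0 → σ = 339 MPa, n = 0.787
  option P: E = 33.60, α = 11.5, σ_y = 48.20 → σ = 56.4 MPa, n = 0.854
  option U: E = 133.0, α = 1.48, σ_y = 731.0 → σ = 28.7 MPa, n = 25.4
  option J: E = 194.3, α = 10.3, σ_y = 1670 → σ = 292 MPa, n = 5.72
  option Y: E = 217.2, α = 13.4, σ_y = 1120 → σ = 425 MPa, n = 2.64
Smallest n: option V with n = 0.787.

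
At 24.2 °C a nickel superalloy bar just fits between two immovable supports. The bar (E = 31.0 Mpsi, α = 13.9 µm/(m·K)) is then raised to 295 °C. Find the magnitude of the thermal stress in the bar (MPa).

805 MPa

E = 31.0 Mpsi = 213.7 GPa.
ΔT = 270.8 K. Constrained thermal stress σ = E·α·ΔT = 213.7×10³ MPa × 13.9×10⁻⁶ × 270.8 = 805 MPa (compressive).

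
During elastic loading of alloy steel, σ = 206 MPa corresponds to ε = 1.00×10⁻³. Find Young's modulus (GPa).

E = σ/ε = 206 MPa / 1.00×10⁻³ = 206000 MPa = 206 GPa.

206 GPa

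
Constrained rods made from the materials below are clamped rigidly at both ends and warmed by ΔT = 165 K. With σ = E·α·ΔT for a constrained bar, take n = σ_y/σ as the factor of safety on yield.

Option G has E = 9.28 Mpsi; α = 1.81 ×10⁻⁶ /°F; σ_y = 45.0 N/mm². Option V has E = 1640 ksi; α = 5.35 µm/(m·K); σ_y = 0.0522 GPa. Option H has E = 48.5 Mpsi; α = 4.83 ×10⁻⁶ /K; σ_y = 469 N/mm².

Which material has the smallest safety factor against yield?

Per material, after unit conversion:
  option G: E = 63.98, α = 3.26, σ_y = 45.00 → σ = 34.4 MPa, n = 1.31
  option V: E = 11.31, α = 5.35, σ_y = 52.20 → σ = 9.98 MPa, n = 5.23
  option H: E = 334.4, α = 4.83, σ_y = 469.0 → σ = 266 MPa, n = 1.76
The minimum is option G at n = 1.31.

option G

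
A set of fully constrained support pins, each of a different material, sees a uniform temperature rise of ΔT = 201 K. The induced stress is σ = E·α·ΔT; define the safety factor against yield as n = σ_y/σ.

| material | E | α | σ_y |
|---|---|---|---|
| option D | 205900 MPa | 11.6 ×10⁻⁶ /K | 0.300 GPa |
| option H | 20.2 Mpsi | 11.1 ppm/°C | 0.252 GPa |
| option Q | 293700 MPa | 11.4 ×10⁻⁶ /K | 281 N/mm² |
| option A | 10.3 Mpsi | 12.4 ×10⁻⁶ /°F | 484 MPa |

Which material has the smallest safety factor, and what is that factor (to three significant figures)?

Converting E to GPa, α to ×10⁻⁶/K, σ_y to MPa, then σ and n for each:
  option D: E = 205.9, α = 11.6, σ_y = 300.0 → σ = 480 MPa, n = 0.625
  option H: E = 139.3, α = 11.1, σ_y = 252.0 → σ = 311 MPa, n = 0.811
  option Q: E = 293.7, α = 11.4, σ_y = 281.0 → σ = 673 MPa, n = 0.418
  option A: E = 71.02, α = 22.3, σ_y = 484.0 → σ = 319 MPa, n = 1.52
Option Q has the lowest safety factor, n = 0.418.

option Q, n = 0.418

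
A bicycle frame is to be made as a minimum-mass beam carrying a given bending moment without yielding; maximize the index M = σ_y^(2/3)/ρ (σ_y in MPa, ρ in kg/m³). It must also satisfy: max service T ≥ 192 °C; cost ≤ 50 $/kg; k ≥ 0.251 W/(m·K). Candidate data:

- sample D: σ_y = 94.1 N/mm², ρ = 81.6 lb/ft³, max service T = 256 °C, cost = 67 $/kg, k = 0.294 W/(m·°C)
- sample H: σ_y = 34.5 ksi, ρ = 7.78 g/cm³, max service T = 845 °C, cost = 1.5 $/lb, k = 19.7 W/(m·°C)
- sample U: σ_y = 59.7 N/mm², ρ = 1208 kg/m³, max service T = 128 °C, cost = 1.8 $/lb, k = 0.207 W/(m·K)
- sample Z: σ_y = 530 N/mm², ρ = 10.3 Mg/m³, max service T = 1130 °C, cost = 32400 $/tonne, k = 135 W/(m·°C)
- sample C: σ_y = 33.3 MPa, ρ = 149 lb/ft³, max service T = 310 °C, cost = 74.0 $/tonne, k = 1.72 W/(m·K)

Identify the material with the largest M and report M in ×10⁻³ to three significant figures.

sample Z, M = 6.36×10⁻³

Screen on constraints: max service T ≥ 192 °C; cost ≤ 50 $/kg; k ≥ 0.251 W/(m·K). Survivors: sample H, sample Z, sample C.
Convert each candidate to consistent units, then evaluate M:
  sample H: σ_y = 237.9 MPa, ρ = 7780 kg/m³
  sample Z: σ_y = 530.0 MPa, ρ = 10300 kg/m³
  sample C: σ_y = 33.30 MPa, ρ = 2387 kg/m³
  sample Z: M = 6.36×10⁻³
  sample H: M = 4.93×10⁻³
  sample C: M = 4.34×10⁻³
Highest index: sample Z.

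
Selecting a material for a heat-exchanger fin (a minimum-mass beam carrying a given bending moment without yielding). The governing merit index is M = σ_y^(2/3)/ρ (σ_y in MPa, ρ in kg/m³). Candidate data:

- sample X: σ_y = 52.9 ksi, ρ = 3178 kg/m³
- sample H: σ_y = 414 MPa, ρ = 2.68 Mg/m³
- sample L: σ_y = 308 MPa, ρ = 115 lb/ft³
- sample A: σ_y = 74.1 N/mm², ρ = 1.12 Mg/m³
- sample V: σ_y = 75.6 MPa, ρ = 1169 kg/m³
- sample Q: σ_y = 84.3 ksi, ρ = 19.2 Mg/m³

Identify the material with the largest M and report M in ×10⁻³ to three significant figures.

Convert each candidate to consistent units, then evaluate M:
  sample X: σ_y = 364.7 MPa, ρ = 3178 kg/m³
  sample H: σ_y = 414.0 MPa, ρ = 2680 kg/m³
  sample L: σ_y = 308.0 MPa, ρ = 1842 kg/m³
  sample A: σ_y = 74.10 MPa, ρ = 1120 kg/m³
  sample V: σ_y = 75.60 MPa, ρ = 1169 kg/m³
  sample Q: σ_y = 581.2 MPa, ρ = 19200 kg/m³
  sample L: M = 24.8×10⁻³
  sample H: M = 20.7×10⁻³
  sample X: M = 16.1×10⁻³
  sample A: M = 15.8×10⁻³
  sample V: M = 15.3×10⁻³
  sample Q: M = 3.63×10⁻³
The maximum is for sample L.

sample L, M = 24.8×10⁻³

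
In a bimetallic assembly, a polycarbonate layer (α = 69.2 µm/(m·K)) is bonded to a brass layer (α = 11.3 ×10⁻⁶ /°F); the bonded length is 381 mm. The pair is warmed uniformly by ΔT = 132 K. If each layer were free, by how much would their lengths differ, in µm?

2460 µm

brass: α = 11.3×10⁻⁶/°F × 9/5 = 20.3×10⁻⁶/K.
Δα = |69.2 − 20.3|×10⁻⁶/K = 48.9×10⁻⁶/K.
ΔL_mismatch = Δα·L·ΔT = 48.9×10⁻⁶ × 381.0 mm × 132.0 K = 2460 µm.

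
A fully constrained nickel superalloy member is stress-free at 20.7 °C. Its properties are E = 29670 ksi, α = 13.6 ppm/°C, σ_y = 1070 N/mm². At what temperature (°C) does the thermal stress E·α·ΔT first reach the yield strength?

405 °C

E = 29670 ksi = 204.6 GPa.
σ_y = 1070 N/mm² = 1070 MPa.
E·α·ΔT = 1070 MPa ⇒ ΔT = 1070 / (204.6×10³ × 13.6×10⁻⁶) = 384.6 K.
T = 20.7 + 384.6 = 405.3 °C.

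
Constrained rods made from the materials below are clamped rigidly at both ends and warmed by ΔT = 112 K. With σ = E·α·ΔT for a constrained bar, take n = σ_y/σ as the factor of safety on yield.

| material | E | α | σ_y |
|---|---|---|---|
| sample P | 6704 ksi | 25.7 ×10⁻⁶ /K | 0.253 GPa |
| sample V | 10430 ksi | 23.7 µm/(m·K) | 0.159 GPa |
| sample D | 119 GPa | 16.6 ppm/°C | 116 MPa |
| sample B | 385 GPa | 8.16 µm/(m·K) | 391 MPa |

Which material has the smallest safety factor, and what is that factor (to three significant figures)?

Converting E to GPa, α to ×10⁻⁶/K, σ_y to MPa, then σ and n for each:
  sample P: E = 46.22, α = 25.7, σ_y = 253.0 → σ = 133 MPa, n = 1.90
  sample V: E = 71.91, α = 23.7, σ_y = 159.0 → σ = 191 MPa, n = 0.833
  sample D: E = 119.0, α = 16.6, σ_y = 116.0 → σ = 221 MPa, n = 0.524
  sample B: E = 385.0, α = 8.16, σ_y = 391.0 → σ = 352 MPa, n = 1.11
Sample D has the lowest safety factor, n = 0.524.

sample D, n = 0.524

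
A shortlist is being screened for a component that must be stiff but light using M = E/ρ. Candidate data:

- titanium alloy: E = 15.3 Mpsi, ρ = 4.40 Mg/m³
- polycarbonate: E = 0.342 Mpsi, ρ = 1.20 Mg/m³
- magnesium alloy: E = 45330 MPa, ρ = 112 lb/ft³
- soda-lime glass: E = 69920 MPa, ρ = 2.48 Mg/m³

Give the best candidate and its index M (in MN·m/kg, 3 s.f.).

In SI units:
  titanium alloy: E = 105.5 GPa, ρ = 4400 kg/m³
  polycarbonate: E = 2.358 GPa, ρ = 1200 kg/m³
  magnesium alloy: E = 45.33 GPa, ρ = 1794 kg/m³
  soda-lime glass: E = 69.92 GPa, ρ = 2480 kg/m³
  soda-lime glass: M = 28.2 MN·m/kg
  magnesium alloy: M = 25.3 MN·m/kg
  titanium alloy: M = 24.0 MN·m/kg
  polycarbonate: M = 1.97 MN·m/kg
Soda-lime glass ranks first.

soda-lime glass, M = 28.2 MN·m/kg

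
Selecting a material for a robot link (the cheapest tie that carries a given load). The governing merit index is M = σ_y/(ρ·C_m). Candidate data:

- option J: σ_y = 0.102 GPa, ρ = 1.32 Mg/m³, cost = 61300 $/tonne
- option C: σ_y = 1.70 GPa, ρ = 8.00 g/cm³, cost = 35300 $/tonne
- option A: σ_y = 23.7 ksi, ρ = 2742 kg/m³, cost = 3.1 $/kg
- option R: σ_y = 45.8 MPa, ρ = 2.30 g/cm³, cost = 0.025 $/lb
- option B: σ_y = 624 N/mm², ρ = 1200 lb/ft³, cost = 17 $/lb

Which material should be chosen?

Putting every candidate on a common basis:
  option J: σ_y = 102.0 MPa, ρ = 1320 kg/m³, cost = 61.30 $/kg
  option C: σ_y = 1700 MPa, ρ = 8000 kg/m³, cost = 35.30 $/kg
  option A: σ_y = 163.4 MPa, ρ = 2742 kg/m³, cost = 3.100 $/kg
  option R: σ_y = 45.80 MPa, ρ = 2300 kg/m³, cost = 0.05511 $/kg
  option B: σ_y = 624.0 MPa, ρ = 19220 kg/m³, cost = 37.48 $/kg
  option R: M = 361 kN·m per $
  option A: M = 19.2 kN·m per $
  option C: M = 6.02 kN·m per $
  option J: M = 1.26 kN·m per $
  option B: M = 0.866 kN·m per $
Option R ranks first.

option R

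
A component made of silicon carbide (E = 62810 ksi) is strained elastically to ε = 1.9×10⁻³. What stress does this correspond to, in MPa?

823 MPa

E = 62810 ksi = 433.1 GPa.
σ = E·ε = 433100 MPa × 1.9×10⁻³ = 823 MPa.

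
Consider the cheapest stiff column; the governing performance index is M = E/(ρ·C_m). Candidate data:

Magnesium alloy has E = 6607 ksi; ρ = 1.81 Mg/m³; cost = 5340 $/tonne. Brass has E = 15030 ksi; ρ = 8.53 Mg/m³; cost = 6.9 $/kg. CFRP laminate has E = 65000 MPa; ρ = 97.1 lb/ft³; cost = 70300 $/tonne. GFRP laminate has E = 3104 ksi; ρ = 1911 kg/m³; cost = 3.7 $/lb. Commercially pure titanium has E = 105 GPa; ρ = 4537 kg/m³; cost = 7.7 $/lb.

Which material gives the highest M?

Convert each candidate to consistent units, then evaluate M:
  magnesium alloy: E = 45.55 GPa, ρ = 1810 kg/m³, cost = 5.340 $/kg
  brass: E = 103.6 GPa, ρ = 8530 kg/m³, cost = 6.900 $/kg
  CFRP laminate: E = 65.00 GPa, ρ = 1555 kg/m³, cost = 70.30 $/kg
  GFRP laminate: E = 21.40 GPa, ρ = 1911 kg/m³, cost = 8.157 $/kg
  commercially pure titanium: E = 105.0 GPa, ρ = 4537 kg/m³, cost = 16.98 $/kg
  magnesium alloy: M = 4.71 MN·m per $
  brass: M = 1.76 MN·m per $
  GFRP laminate: M = 1.37 MN·m per $
  commercially pure titanium: M = 1.36 MN·m per $
  CFRP laminate: M = 0.594 MN·m per $
Magnesium alloy has the largest M.

magnesium alloy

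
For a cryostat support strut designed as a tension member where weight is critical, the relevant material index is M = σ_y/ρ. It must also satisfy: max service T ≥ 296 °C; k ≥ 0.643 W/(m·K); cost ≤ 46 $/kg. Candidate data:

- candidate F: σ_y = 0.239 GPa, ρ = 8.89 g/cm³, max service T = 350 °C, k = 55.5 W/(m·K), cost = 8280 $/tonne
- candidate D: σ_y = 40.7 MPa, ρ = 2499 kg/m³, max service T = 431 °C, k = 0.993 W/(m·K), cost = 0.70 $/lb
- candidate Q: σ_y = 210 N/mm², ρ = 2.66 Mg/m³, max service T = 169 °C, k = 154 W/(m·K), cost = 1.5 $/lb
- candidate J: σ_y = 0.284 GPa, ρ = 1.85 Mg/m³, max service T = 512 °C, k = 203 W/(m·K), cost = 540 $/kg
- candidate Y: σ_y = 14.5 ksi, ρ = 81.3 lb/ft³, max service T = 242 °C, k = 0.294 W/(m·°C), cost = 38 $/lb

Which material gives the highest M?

candidate F

Screen on constraints: max service T ≥ 296 °C; k ≥ 0.643 W/(m·K); cost ≤ 46 $/kg. Survivors: candidate F, candidate D.
In SI units:
  candidate F: σ_y = 239.0 MPa, ρ = 8890 kg/m³
  candidate D: σ_y = 40.70 MPa, ρ = 2499 kg/m³
  candidate F: M = 26.9 kN·m/kg
  candidate D: M = 16.3 kN·m/kg
Candidate F has the largest M.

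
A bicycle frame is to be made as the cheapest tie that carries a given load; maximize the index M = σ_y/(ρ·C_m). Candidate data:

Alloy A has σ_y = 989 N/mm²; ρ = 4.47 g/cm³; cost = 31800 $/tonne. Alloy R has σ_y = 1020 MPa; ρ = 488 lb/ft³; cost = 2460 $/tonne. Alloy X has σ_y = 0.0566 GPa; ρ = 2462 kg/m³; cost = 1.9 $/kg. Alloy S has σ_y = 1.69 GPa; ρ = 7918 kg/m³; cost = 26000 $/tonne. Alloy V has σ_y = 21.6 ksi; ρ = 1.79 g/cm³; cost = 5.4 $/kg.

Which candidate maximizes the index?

alloy R

After converting to SI:
  alloy A: σ_y = 989.0 MPa, ρ = 4470 kg/m³, cost = 31.80 $/kg
  alloy R: σ_y = 1020 MPa, ρ = 7817 kg/m³, cost = 2.460 $/kg
  alloy X: σ_y = 56.60 MPa, ρ = 2462 kg/m³, cost = 1.900 $/kg
  alloy S: σ_y = 1690 MPa, ρ = 7918 kg/m³, cost = 26.00 $/kg
  alloy V: σ_y = 148.9 MPa, ρ = 1790 kg/m³, cost = 5.400 $/kg
  alloy R: M = 53.0 kN·m per $
  alloy V: M = 15.4 kN·m per $
  alloy X: M = 12.1 kN·m per $
  alloy S: M = 8.21 kN·m per $
  alloy A: M = 6.96 kN·m per $
The maximum is for alloy R.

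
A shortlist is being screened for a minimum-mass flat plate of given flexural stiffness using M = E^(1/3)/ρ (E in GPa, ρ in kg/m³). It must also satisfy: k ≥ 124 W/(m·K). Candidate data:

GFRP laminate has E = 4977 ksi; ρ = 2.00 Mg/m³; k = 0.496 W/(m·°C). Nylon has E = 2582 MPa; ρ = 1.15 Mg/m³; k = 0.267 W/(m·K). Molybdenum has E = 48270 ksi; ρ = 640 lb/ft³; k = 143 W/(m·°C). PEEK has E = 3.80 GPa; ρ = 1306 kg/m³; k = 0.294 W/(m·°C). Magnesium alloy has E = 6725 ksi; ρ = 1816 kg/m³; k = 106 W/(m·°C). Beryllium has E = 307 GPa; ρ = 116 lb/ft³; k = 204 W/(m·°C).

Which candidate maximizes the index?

beryllium

Screen on constraints: k ≥ 124 W/(m·K). Survivors: molybdenum, beryllium.
After converting to SI:
  molybdenum: E = 332.8 GPa, ρ = 10250 kg/m³
  beryllium: E = 307.0 GPa, ρ = 1858 kg/m³
  beryllium: M = 3.63×10⁻³
  molybdenum: M = 0.676×10⁻³
Highest index: beryllium.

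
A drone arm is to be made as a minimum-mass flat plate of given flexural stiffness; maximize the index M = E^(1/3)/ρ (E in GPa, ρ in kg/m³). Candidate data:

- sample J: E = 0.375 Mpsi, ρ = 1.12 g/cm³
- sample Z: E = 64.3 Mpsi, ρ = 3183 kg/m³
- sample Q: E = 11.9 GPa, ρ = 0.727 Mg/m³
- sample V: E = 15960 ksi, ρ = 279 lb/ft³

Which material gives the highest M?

sample Q

Normalizing units and computing the index:
  sample J: E = 2.586 GPa, ρ = 1120 kg/m³
  sample Z: E = 443.3 GPa, ρ = 3183 kg/m³
  sample Q: E = 11.90 GPa, ρ = 727.0 kg/m³
  sample V: E = 110.0 GPa, ρ = 4469 kg/m³
  sample Q: M = 3.14×10⁻³
  sample Z: M = 2.40×10⁻³
  sample J: M = 1.23×10⁻³
  sample V: M = 1.07×10⁻³
The maximum is for sample Q.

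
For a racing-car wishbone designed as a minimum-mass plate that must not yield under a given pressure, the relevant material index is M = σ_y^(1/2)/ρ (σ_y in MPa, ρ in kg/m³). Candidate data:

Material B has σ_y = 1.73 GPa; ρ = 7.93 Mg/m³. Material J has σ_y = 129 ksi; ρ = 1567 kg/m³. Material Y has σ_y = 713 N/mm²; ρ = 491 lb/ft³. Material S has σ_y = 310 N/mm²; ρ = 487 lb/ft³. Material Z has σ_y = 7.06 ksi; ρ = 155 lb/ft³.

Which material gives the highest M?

In SI units:
  material B: σ_y = 1730 MPa, ρ = 7930 kg/m³
  material J: σ_y = 889.4 MPa, ρ = 1567 kg/m³
  material Y: σ_y = 713.0 MPa, ρ = 7865 kg/m³
  material S: σ_y = 310.0 MPa, ρ = 7801 kg/m³
  material Z: σ_y = 48.68 MPa, ρ = 2483 kg/m³
  material J: M = 19.0×10⁻³
  material B: M = 5.25×10⁻³
  material Y: M = 3.40×10⁻³
  material Z: M = 2.81×10⁻³
  material S: M = 2.26×10⁻³
Material J has the largest M.

material J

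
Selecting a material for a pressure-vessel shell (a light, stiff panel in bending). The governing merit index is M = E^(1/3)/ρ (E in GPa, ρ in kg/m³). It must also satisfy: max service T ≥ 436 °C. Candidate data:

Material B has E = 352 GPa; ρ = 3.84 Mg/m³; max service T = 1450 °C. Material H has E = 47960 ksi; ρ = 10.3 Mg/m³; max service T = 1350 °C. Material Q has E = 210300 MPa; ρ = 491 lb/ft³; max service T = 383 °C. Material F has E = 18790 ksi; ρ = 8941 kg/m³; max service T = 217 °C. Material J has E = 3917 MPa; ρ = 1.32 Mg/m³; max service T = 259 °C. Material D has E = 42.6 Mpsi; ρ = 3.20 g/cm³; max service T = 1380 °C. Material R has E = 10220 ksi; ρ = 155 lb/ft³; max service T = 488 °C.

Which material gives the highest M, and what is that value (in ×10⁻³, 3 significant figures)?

Screen on constraints: max service T ≥ 436 °C. Survivors: material B, material H, material D, material R.
Putting every candidate on a common basis:
  material B: E = 352.0 GPa, ρ = 3840 kg/m³
  material H: E = 330.7 GPa, ρ = 10300 kg/m³
  material D: E = 293.7 GPa, ρ = 3200 kg/m³
  material R: E = 70.46 GPa, ρ = 2483 kg/m³
  material D: M = 2.08×10⁻³
  material B: M = 1.84×10⁻³
  material R: M = 1.66×10⁻³
  material H: M = 0.671×10⁻³
Material D has the largest M.

material D, M = 2.08×10⁻³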